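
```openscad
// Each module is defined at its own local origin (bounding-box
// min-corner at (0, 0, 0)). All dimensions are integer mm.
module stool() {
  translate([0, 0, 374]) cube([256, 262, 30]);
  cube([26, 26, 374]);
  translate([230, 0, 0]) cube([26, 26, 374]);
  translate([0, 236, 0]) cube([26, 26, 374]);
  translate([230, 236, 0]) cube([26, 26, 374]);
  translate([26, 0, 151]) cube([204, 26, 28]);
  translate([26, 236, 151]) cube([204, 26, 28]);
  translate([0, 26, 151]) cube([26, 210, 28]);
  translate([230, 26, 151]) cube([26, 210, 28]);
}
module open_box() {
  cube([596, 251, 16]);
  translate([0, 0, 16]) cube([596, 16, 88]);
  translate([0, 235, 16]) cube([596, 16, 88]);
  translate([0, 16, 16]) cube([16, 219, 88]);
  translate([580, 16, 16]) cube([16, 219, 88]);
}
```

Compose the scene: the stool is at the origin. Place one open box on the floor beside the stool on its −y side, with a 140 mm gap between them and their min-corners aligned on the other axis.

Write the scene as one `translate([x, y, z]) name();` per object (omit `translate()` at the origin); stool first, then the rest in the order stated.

stool();
translate([0, -391, 0]) open_box();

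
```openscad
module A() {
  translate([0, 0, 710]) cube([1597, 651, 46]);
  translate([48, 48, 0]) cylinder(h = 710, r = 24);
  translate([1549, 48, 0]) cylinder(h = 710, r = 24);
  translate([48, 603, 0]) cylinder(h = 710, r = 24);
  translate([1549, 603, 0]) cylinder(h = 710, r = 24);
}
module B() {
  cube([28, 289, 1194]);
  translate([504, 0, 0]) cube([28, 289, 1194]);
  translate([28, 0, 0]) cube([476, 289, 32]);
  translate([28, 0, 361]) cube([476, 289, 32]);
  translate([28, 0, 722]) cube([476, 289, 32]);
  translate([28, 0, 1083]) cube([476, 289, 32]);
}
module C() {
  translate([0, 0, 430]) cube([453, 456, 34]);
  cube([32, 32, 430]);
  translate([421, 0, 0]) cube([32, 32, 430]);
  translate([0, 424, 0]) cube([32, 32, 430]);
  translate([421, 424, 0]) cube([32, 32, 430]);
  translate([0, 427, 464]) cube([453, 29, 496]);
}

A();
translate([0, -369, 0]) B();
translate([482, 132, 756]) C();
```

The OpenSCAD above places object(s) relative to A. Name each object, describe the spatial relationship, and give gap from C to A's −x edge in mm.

A is a table. B is a bookshelf. C is a chair. The bookshelf is on the floor beside the table on its −y side. The chair is on top of the table. The gap from the chair to the table's −x edge is 482 mm.

The chair's min-x is at 482; the table's min-x is 0; gap = 482 mm.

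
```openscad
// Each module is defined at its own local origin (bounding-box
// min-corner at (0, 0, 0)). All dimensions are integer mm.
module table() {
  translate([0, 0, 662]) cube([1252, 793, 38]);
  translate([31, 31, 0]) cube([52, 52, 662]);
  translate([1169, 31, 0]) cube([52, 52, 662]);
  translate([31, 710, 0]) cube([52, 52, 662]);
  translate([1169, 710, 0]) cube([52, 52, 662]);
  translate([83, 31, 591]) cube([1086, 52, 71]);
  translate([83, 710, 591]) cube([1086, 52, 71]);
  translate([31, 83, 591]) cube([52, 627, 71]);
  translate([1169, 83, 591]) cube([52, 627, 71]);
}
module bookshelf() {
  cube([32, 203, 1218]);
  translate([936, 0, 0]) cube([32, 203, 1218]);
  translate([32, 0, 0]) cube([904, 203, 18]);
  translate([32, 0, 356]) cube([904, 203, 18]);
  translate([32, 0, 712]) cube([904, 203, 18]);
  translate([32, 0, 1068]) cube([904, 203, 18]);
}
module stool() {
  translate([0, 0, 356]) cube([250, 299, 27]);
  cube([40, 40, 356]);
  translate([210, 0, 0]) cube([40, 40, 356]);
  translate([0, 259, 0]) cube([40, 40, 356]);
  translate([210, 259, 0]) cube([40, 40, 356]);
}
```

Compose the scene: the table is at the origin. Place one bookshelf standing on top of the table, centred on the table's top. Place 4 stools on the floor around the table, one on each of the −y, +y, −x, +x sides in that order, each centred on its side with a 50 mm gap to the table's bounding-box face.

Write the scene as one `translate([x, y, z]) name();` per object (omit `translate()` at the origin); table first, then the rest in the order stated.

table();
translate([142, 295, 700]) bookshelf();
translate([501, -349, 0]) stool();
translate([501, 843, 0]) stool();
translate([-300, 247, 0]) stool();
translate([1302, 247, 0]) stool();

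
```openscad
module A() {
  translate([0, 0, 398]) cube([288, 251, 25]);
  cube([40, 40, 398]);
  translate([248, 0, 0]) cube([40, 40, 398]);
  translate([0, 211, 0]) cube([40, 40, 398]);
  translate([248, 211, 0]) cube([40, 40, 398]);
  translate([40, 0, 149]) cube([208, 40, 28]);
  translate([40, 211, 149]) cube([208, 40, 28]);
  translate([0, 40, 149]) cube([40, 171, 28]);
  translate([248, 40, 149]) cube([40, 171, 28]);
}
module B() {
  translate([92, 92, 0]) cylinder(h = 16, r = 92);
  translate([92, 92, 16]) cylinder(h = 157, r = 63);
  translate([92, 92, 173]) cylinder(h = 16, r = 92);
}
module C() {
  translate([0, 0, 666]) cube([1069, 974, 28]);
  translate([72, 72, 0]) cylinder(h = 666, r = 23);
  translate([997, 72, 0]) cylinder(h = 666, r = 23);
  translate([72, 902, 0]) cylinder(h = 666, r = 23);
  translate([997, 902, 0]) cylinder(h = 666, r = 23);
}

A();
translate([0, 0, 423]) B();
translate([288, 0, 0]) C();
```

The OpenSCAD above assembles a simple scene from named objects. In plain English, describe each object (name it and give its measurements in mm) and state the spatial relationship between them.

A is a four-legged stool. The seat is 288×251 mm, 25 mm thick, top at z = 423 mm. It stands on four square legs, each 40×40 mm in cross-section, from z = 0 to the seat underside, each flush with a corner of the seat. Four stretchers, 40 mm wide and 28 mm tall, connect adjacent legs with their undersides at z = 149 mm, each running between the inner faces of the legs it joins and aligned with the legs' outer faces on the other axis.

B is a spool: two coaxial disc flanges of radius 92 mm and thickness 16 mm, joined by a core cylinder of radius 63 mm and height 157 mm. The lower flange rests on z = 0 and the three cylinders share a vertical axis.

C is a rectangular dining table. The top is 1069×974×28 mm with its upper surface at z = 694 mm. It stands on four round legs of 46 mm diameter, each leg's bounding box inset 49 mm from the nearest pair of top edges, running from the floor to the underside of the top.

The spool is on top of the stool. The table is against the stool's +x side, with their −y faces flush.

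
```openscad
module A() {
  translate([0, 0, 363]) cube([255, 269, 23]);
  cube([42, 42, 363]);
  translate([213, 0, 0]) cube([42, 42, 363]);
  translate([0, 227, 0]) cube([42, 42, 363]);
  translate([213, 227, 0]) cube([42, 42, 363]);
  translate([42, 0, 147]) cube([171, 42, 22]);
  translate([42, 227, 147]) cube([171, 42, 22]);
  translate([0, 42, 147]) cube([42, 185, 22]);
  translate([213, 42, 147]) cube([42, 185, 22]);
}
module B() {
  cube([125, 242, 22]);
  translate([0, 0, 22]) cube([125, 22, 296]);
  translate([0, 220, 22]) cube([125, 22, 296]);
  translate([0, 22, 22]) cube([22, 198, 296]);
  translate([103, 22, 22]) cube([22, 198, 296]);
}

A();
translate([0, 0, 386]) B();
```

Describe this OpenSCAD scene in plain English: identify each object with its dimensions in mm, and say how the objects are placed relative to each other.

A is a simple wooden stool: a rectangular seat 255 mm (x) by 269 mm (y), 23 mm thick, top face at z = 386 mm, on four square legs, each 42×42 mm in cross-section. The legs rest on z = 0, each flush with a corner of the seat. Four stretchers, 42 mm wide and 22 mm tall, connect adjacent legs with their undersides at z = 147 mm, each running between the inner faces of the legs it joins and aligned with the legs' outer faces on the other axis.

B is an open-topped rectangular box: outside dimensions 125×242×318 mm, with a uniform wall and base thickness of 22 mm. The base is a full 125×242 slab on the floor; four walls sit on top of the base. The front and back walls (the −y and +y sides) span the full width; the two side walls fit between them.

The open box is on top of the stool.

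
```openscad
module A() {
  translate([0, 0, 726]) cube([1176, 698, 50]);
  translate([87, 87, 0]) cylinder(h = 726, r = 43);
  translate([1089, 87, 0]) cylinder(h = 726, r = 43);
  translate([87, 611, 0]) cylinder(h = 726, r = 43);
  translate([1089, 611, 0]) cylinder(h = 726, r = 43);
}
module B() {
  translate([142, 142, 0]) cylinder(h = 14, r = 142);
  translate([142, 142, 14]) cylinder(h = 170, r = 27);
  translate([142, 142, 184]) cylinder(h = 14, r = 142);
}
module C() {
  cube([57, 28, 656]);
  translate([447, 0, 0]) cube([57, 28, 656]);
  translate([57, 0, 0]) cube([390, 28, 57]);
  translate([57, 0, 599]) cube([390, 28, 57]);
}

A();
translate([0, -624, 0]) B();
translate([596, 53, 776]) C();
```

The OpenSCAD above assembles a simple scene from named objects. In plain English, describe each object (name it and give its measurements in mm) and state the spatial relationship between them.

A is a table: top 1176 mm (x) × 698 mm (y), 50 mm thick, upper face at z = 776 mm, on four round legs of 86 mm diameter, each leg's bounding box inset 44 mm from the nearest pair of top edges, running from z = 0 to the bottom of the top.

B is a spool: two coaxial disc flanges of radius 142 mm and thickness 14 mm, joined by a core cylinder of radius 27 mm and height 170 mm. The lower flange rests on z = 0 and the three cylinders share a vertical axis.

C is a rectangular picture frame lying in the x–z plane (depth along y). The opening is 390 mm wide (x) by 542 mm tall (z), surrounded by a border 57 mm wide on all four sides. The frame is 28 mm deep and is made of two full-height vertical stiles with two horizontal rails fitted between them.

The spool is on the floor beside the table on its −y side. The picture frame is on top of the table.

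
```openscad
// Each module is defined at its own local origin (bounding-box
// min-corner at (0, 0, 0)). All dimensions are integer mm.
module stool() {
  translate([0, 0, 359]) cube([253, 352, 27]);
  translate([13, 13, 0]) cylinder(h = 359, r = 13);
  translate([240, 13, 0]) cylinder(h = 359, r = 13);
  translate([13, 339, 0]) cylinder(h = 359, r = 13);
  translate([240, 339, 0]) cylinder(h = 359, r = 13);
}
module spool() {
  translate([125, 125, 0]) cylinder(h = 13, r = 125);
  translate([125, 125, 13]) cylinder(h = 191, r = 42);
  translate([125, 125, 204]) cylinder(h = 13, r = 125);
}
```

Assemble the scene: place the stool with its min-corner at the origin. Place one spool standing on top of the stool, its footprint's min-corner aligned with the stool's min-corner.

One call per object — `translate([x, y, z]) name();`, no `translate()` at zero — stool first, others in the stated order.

stool();
translate([0, 0, 386]) spool();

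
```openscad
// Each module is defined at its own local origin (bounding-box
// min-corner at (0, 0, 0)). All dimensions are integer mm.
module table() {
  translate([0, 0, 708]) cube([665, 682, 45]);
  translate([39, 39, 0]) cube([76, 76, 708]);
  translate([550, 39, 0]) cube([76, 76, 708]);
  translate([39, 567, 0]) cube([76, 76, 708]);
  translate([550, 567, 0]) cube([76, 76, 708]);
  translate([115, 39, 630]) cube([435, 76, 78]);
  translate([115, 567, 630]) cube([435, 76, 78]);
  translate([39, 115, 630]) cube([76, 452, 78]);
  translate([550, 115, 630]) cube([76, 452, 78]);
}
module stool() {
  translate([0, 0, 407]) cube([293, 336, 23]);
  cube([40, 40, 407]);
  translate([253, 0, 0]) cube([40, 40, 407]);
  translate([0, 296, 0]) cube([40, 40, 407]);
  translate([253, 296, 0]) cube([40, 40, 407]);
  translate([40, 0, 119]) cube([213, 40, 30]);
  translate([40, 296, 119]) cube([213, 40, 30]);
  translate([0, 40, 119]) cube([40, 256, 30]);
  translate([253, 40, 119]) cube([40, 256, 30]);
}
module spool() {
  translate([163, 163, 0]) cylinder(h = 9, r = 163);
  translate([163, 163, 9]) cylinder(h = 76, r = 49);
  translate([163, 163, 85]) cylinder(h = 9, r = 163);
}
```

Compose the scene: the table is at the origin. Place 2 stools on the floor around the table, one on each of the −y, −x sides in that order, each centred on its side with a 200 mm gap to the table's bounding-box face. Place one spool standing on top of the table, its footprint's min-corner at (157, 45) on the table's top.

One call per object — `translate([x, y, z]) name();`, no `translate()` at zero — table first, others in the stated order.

table();
translate([186, -536, 0]) stool();
translate([-493, 173, 0]) stool();
translate([157, 45, 753]) spool();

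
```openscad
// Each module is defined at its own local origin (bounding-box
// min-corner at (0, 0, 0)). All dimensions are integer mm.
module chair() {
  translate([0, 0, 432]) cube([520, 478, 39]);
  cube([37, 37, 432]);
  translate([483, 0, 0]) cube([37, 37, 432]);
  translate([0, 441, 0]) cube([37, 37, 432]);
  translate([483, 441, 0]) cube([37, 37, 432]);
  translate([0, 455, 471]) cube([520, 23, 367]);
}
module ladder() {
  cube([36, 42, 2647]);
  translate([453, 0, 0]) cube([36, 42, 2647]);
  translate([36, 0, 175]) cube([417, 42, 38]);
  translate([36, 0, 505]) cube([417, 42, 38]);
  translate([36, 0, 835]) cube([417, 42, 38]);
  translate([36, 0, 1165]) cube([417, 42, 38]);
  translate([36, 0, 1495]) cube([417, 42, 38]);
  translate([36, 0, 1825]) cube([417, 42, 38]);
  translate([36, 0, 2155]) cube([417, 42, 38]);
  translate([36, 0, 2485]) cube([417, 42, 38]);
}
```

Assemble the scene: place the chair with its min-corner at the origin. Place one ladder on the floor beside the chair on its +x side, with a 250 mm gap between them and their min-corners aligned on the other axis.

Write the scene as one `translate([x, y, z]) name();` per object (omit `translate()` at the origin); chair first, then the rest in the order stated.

chair();
translate([770, 0, 0]) ladder();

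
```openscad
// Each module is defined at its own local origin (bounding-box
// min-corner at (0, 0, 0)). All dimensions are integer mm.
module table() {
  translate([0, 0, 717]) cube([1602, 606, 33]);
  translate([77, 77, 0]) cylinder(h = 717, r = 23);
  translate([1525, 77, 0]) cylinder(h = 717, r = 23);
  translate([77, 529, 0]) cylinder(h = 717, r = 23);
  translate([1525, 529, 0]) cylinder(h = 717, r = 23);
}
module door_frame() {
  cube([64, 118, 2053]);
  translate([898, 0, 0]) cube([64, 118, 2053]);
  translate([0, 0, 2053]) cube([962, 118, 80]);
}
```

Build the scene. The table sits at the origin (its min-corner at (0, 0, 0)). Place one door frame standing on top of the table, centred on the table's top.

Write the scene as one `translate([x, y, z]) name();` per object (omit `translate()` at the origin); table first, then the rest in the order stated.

table();
translate([320, 244, 750]) door_frame();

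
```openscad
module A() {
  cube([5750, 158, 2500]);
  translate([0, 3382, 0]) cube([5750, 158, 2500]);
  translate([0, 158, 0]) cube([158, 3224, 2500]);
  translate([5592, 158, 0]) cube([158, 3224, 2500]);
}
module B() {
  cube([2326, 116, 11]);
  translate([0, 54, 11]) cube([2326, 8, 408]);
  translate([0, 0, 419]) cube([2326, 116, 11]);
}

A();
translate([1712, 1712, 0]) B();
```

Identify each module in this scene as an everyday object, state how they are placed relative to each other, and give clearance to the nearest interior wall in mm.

A is a house frame. B is an I-beam. The I-beam sits inside the house frame, centred. The clearance to the nearest interior wall is 1554 mm.

Clearances: x = 1554, y = 1554; minimum 1554 mm.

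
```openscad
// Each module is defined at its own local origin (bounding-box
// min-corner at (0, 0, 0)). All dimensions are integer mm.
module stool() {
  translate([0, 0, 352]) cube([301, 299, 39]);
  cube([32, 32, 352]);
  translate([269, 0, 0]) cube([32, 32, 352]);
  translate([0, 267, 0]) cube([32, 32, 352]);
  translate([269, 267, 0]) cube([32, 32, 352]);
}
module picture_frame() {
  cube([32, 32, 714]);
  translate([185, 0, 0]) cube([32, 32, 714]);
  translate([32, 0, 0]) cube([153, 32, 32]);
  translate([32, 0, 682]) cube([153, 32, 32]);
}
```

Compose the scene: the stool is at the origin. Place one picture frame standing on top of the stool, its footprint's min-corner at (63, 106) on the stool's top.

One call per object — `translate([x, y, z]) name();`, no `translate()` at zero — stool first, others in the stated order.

stool();
translate([63, 106, 391]) picture_frame();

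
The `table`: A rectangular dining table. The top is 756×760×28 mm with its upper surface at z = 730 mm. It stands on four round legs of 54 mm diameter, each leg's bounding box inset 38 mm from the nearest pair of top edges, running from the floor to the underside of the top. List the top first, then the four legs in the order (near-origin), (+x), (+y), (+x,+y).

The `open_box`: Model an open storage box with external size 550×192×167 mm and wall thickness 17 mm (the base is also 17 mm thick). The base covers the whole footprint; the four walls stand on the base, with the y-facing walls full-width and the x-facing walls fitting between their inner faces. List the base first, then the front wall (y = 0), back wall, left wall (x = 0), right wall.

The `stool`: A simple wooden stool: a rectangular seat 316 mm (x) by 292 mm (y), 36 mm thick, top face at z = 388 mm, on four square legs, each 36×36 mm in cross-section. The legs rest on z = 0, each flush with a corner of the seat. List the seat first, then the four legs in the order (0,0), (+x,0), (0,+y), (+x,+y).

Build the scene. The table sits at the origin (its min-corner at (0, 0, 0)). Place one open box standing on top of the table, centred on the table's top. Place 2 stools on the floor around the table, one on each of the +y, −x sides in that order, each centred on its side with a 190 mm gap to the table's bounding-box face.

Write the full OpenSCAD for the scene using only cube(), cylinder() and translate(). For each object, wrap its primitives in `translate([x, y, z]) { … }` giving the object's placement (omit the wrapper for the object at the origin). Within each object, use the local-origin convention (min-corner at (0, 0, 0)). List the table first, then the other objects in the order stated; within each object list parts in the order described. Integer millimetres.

translate([0, 0, 702]) cube([756, 760, 28]);
translate([65, 65, 0]) cylinder(h = 702, r = 27);
translate([691, 65, 0]) cylinder(h = 702, r = 27);
translate([65, 695, 0]) cylinder(h = 702, r = 27);
translate([691, 695, 0]) cylinder(h = 702, r = 27);
translate([103, 284, 730]) {
  cube([550, 192, 17]);
  translate([0, 0, 17]) cube([550, 17, 150]);
  translate([0, 175, 17]) cube([550, 17, 150]);
  translate([0, 17, 17]) cube([17, 158, 150]);
  translate([533, 17, 17]) cube([17, 158, 150]);
}
translate([220, 950, 0]) {
  translate([0, 0, 352]) cube([316, 292, 36]);
  cube([36, 36, 352]);
  translate([280, 0, 0]) cube([36, 36, 352]);
  translate([0, 256, 0]) cube([36, 36, 352]);
  translate([280, 256, 0]) cube([36, 36, 352]);
}
translate([-506, 234, 0]) {
  translate([0, 0, 352]) cube([316, 292, 36]);
  cube([36, 36, 352]);
  translate([280, 0, 0]) cube([36, 36, 352]);
  translate([0, 256, 0]) cube([36, 36, 352]);
  translate([280, 256, 0]) cube([36, 36, 352]);
}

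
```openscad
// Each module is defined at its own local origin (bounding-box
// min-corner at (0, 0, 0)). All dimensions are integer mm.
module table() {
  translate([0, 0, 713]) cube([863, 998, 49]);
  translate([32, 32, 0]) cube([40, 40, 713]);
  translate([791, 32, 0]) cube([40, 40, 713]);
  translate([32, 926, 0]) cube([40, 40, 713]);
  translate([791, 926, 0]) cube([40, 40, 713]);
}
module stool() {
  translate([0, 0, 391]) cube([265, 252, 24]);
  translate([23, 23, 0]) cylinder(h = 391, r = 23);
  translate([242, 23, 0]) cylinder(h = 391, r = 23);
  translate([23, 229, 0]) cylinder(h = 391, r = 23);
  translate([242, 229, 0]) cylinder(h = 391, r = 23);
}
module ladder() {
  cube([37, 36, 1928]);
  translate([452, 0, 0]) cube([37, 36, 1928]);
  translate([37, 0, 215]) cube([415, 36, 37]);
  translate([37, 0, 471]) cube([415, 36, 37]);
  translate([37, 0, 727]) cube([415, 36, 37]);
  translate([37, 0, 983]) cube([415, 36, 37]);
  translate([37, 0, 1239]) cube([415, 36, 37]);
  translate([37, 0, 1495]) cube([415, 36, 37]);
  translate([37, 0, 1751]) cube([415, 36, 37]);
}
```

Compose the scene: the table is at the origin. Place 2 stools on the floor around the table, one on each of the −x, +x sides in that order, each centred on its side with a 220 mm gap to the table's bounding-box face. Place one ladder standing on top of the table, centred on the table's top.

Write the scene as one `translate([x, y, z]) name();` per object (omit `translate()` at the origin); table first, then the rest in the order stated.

table();
translate([-485, 373, 0]) stool();
translate([1083, 373, 0]) stool();
translate([187, 481, 762]) ladder();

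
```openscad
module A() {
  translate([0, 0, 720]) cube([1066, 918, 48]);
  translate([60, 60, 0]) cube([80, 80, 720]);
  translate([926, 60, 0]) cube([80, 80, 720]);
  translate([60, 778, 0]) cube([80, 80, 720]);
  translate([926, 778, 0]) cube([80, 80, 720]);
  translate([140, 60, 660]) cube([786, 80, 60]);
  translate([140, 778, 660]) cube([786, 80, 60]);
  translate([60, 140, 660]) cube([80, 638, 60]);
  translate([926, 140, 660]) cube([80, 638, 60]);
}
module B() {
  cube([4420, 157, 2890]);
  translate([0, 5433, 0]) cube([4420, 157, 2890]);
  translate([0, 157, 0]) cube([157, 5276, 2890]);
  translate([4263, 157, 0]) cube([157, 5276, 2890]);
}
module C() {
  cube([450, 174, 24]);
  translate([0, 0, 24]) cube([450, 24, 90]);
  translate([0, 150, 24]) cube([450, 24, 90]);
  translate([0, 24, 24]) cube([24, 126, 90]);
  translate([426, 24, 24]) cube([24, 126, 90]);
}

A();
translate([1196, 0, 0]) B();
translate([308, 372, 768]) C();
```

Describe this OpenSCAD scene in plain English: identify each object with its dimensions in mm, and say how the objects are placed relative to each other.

A is a rectangular dining table. The top is 1066×918×48 mm with its upper surface at z = 768 mm. It stands on four 80×80 mm square legs, each inset 60 mm from the nearest pair of top edges, running from the floor to the underside of the top. Four apron rails, 80 mm thick and 60 mm tall, run between adjacent legs with their top edges flush with the underside of the top and their outer faces flush with the legs' outer faces.

B is a box-shaped house frame (walls only): outside footprint 4420×5590 mm, wall height 2890 mm, wall thickness 157 mm. The two y-facing walls run the full x-width; the two x-facing walls fit between the inner faces of the y-facing walls.

C is an open storage box with external size 450×174×114 mm and wall thickness 24 mm (the base is also 24 mm thick). The base covers the whole footprint; the four walls stand on the base, with the y-facing walls full-width and the x-facing walls fitting between their inner faces.

The house frame is on the floor beside the table on its +x side. The open box is on top of the table, centred.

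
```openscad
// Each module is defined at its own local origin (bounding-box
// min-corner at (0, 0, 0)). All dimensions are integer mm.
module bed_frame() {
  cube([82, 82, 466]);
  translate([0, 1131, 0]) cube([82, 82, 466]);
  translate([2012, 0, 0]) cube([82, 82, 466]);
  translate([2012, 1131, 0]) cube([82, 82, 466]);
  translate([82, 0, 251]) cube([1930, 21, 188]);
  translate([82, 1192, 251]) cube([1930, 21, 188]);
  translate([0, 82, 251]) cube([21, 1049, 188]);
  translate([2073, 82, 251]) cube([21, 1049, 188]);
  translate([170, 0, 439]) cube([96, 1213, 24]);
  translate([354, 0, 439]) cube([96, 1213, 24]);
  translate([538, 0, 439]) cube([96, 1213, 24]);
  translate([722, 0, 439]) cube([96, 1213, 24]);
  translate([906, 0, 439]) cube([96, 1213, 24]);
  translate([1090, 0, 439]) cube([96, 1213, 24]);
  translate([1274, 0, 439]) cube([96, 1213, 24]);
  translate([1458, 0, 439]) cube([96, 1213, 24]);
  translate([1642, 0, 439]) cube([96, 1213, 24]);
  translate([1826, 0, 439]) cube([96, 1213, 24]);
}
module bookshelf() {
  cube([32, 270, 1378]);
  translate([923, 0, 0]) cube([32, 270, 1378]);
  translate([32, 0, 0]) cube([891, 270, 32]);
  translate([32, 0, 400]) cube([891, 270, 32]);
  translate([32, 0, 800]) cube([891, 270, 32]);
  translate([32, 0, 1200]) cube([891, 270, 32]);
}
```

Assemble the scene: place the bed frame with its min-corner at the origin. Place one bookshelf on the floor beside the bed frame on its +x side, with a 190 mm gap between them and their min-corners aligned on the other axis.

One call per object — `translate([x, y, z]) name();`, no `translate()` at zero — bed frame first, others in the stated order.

bed_frame();
translate([2284, 0, 0]) bookshelf();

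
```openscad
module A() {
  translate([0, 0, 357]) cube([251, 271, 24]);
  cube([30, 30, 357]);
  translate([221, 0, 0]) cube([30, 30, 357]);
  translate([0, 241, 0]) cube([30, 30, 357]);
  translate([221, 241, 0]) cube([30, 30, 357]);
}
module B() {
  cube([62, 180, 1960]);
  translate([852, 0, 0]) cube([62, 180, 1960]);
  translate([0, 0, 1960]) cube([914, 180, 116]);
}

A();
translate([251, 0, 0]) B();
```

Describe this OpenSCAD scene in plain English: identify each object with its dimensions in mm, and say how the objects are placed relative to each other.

A is a four-legged stool. The seat is a 251×271×24 mm slab whose top surface is at z = 381 mm; four square legs, each 30×30 mm in cross-section, run from the floor (z = 0) to the underside of the seat, each flush with a corner of the seat.

B is a rectangular door frame: two vertical jambs of 62×180 mm section, 1960 mm tall, with a clear opening 790 mm wide between their inner faces. A header 116 mm tall and 180 mm deep lies on top of the jambs and spans the full outside width.

The door frame is against the stool's +x side, with their −y faces flush.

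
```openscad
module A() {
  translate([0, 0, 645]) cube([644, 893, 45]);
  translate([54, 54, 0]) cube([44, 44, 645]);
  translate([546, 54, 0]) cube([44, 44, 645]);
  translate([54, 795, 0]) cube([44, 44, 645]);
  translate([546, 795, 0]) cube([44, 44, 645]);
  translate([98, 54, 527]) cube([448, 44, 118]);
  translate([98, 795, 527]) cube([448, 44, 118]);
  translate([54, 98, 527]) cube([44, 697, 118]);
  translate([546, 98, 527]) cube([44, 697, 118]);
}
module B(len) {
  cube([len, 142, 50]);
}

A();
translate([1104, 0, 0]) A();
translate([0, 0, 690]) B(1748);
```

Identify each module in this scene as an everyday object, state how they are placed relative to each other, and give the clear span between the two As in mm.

Second table starts at x = 1104; first ends at x = 644; clear span = 1104 − 644 = 460 mm.

A is a table. B is a beam. A beam spans the tops of two tables. The clear span between the two tables is 460 mm.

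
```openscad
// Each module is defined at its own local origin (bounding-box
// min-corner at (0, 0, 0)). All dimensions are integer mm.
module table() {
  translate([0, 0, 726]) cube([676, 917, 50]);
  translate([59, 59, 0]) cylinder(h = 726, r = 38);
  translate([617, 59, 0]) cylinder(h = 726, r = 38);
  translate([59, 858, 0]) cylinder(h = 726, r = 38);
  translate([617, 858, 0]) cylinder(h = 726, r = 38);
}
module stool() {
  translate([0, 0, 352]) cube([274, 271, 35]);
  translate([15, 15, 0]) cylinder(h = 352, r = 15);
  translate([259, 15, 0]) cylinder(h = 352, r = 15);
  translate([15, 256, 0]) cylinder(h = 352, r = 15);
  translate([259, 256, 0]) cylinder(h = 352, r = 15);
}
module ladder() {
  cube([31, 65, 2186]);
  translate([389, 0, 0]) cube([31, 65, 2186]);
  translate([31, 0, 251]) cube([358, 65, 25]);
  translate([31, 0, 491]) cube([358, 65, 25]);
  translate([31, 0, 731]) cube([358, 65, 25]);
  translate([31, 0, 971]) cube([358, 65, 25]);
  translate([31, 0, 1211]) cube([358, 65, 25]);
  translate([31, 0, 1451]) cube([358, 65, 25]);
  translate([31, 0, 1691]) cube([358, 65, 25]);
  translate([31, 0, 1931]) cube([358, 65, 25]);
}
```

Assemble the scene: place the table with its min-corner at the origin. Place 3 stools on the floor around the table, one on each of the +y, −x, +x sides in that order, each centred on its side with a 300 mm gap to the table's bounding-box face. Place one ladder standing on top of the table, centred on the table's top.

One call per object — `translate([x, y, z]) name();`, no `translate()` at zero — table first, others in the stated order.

table();
translate([201, 1217, 0]) stool();
translate([-574, 323, 0]) stool();
translate([976, 323, 0]) stool();
translate([128, 426, 776]) ladder();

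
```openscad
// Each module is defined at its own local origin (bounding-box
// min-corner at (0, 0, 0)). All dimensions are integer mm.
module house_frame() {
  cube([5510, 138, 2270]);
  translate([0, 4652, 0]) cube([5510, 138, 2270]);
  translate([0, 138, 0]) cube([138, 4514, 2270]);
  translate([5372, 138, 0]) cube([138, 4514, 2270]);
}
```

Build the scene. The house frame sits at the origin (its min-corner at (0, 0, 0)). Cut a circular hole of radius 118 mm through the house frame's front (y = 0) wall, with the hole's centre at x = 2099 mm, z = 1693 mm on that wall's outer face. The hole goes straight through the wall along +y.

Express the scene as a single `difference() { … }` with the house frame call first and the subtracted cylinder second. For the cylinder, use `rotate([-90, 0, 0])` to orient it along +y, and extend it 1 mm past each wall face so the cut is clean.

difference() {
  house_frame();
  translate([2099, -1, 1693]) rotate([-90, 0, 0]) cylinder(h = 140, r = 118);
}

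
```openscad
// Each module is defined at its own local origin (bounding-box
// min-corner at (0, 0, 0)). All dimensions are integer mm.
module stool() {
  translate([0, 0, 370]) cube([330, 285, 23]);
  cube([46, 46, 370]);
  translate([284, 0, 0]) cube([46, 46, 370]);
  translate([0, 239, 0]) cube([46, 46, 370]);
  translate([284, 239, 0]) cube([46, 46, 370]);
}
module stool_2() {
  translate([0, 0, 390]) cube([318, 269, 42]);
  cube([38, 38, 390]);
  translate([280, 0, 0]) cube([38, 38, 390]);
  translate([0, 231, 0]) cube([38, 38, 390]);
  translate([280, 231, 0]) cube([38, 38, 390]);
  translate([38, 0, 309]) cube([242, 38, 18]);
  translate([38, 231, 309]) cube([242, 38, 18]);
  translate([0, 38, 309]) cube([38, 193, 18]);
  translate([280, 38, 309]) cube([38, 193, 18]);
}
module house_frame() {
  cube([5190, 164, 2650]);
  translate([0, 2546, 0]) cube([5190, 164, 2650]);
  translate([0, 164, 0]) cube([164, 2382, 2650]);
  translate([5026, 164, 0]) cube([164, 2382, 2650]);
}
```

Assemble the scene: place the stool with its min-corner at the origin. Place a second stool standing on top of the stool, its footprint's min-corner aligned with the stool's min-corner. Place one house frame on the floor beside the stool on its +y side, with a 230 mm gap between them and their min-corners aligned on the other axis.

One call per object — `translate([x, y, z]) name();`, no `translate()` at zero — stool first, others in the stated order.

stool();
translate([0, 0, 393]) stool_2();
translate([0, 515, 0]) house_frame();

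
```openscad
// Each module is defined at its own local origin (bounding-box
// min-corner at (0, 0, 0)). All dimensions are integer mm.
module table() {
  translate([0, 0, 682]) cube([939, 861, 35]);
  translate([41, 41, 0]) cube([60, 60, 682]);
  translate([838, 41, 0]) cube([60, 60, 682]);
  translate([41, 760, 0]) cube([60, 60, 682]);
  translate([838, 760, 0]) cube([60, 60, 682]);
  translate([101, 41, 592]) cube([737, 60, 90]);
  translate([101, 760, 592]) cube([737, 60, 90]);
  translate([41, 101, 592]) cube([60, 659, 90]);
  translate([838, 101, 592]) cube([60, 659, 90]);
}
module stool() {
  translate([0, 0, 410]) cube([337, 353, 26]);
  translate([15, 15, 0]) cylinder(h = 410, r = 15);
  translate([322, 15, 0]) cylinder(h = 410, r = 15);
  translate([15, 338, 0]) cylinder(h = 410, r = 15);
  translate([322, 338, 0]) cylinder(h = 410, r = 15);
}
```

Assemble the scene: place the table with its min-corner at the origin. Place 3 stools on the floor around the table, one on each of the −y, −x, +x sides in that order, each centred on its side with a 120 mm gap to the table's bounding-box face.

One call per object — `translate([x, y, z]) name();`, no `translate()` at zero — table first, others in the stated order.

table();
translate([301, -473, 0]) stool();
translate([-457, 254, 0]) stool();
translate([1059, 254, 0]) stool();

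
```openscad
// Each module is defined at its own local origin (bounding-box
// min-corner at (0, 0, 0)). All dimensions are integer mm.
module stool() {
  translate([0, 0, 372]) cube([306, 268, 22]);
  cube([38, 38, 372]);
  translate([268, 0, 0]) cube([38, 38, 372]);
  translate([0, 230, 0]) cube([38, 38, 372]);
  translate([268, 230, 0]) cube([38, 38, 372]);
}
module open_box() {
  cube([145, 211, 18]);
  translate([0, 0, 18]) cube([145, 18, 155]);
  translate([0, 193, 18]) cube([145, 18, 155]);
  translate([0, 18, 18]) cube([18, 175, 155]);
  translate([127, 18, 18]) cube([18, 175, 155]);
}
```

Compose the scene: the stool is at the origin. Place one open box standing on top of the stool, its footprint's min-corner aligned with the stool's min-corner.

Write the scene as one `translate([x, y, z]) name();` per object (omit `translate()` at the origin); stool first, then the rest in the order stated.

stool();
translate([0, 0, 394]) open_box();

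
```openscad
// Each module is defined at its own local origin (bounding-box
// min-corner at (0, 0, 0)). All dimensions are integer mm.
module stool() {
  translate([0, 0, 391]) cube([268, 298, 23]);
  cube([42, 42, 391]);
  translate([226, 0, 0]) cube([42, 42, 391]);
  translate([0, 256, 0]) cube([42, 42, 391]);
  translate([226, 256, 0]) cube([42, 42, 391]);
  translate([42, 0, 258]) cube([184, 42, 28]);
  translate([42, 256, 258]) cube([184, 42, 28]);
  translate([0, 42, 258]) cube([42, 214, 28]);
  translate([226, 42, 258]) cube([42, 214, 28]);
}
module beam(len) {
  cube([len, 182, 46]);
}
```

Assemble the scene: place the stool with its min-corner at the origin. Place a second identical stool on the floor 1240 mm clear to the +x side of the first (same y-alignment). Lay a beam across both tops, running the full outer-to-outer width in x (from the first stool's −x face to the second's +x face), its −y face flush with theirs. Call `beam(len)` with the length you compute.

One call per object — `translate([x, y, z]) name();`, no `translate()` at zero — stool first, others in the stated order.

stool();
translate([1508, 0, 0]) stool();
translate([0, 0, 414]) beam(1776);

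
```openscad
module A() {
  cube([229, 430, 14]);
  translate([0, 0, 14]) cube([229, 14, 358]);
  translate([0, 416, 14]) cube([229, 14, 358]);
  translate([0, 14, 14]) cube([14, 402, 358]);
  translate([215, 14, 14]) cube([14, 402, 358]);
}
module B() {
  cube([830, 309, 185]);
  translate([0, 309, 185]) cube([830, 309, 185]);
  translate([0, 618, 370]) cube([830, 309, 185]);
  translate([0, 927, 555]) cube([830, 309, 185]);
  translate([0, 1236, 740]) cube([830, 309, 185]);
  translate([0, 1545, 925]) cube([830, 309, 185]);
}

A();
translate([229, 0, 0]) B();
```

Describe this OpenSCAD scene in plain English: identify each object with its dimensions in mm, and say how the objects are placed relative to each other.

A is an open-topped rectangular box: outside dimensions 229×430×372 mm, with a uniform wall and base thickness of 14 mm. The base is a full 229×430 slab on the floor; four walls sit on top of the base. The front and back walls (the −y and +y sides) span the full width; the two side walls fit between them.

B is a straight staircase of 6 solid steps. Each step is 830 mm wide (x), 309 mm deep (y, the going) and 185 mm tall (the rise). The first step rests on the floor; each subsequent step sits one going further in +y and one rise higher in +z, directly behind and above the previous step with no overlap.

The staircase is against the open box's +x side, with their −y faces flush.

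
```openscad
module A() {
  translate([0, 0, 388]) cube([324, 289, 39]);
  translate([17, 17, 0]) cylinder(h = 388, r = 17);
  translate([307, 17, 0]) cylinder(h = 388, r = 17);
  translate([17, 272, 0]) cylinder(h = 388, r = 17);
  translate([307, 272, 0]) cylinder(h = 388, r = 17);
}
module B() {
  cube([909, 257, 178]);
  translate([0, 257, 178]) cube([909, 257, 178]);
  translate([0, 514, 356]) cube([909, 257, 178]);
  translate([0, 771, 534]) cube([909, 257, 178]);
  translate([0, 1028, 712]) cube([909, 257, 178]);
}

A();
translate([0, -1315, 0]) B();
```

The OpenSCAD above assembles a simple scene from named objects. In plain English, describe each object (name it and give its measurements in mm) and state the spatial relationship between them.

A is a simple wooden stool: a rectangular seat 324 mm (x) by 289 mm (y), 39 mm thick, top face at z = 427 mm, on four round legs, each 34 mm in diameter. The legs rest on z = 0, each leg's axis is inset half a diameter from the nearest pair of seat edges (so the leg's bounding box is flush with the corner).

B is a straight staircase of 5 solid steps. Each step is 909 mm wide (x), 257 mm deep (y, the going) and 178 mm tall (the rise). The first step rests on the floor; each subsequent step sits one going further in +y and one rise higher in +z, directly behind and above the previous step with no overlap.

The staircase is on the floor beside the stool on its −y side.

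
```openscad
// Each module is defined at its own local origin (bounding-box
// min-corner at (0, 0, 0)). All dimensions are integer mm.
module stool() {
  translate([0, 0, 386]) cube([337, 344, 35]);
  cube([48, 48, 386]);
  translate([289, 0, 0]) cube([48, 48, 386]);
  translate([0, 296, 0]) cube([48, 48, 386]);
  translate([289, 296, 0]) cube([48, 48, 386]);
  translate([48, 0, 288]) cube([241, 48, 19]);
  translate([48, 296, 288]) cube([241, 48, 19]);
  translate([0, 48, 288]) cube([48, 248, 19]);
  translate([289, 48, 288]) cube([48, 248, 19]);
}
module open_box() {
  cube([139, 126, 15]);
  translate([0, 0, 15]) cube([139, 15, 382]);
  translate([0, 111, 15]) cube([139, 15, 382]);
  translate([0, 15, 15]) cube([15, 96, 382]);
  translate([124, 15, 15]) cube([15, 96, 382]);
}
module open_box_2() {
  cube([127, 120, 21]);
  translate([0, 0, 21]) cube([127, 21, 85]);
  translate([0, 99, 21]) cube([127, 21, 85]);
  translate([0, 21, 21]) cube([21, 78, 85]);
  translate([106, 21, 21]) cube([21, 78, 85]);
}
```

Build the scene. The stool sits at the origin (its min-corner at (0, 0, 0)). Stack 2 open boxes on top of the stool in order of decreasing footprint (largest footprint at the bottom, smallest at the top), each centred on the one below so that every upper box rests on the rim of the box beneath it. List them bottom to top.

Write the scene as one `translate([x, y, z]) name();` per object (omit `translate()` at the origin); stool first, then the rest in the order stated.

stool();
translate([99, 109, 421]) open_box();
translate([105, 112, 818]) open_box_2();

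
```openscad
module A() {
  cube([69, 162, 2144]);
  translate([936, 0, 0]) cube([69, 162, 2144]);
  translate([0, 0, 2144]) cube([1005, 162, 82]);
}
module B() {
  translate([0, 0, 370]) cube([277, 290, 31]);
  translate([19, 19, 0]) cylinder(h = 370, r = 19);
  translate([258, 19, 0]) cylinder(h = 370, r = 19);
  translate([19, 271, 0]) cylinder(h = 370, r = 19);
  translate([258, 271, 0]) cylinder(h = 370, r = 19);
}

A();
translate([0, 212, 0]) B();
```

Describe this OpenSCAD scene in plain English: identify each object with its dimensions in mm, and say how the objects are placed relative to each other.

A is a door frame. The clear opening is 867 mm wide and 2144 mm high. Two 69 mm wide jambs, 162 mm deep, stand either side of the opening from the floor to the top of the opening. A 82 mm thick head sits across the top of both jambs, spanning the full outside width of the frame.

B is a four-legged stool. The seat is 277×290 mm, 31 mm thick, top at z = 401 mm. It stands on four round legs, each 38 mm in diameter, from z = 0 to the seat underside, each leg's axis is inset half a diameter from the nearest pair of seat edges (so the leg's bounding box is flush with the corner).

The stool is on the floor beside the door frame on its +y side.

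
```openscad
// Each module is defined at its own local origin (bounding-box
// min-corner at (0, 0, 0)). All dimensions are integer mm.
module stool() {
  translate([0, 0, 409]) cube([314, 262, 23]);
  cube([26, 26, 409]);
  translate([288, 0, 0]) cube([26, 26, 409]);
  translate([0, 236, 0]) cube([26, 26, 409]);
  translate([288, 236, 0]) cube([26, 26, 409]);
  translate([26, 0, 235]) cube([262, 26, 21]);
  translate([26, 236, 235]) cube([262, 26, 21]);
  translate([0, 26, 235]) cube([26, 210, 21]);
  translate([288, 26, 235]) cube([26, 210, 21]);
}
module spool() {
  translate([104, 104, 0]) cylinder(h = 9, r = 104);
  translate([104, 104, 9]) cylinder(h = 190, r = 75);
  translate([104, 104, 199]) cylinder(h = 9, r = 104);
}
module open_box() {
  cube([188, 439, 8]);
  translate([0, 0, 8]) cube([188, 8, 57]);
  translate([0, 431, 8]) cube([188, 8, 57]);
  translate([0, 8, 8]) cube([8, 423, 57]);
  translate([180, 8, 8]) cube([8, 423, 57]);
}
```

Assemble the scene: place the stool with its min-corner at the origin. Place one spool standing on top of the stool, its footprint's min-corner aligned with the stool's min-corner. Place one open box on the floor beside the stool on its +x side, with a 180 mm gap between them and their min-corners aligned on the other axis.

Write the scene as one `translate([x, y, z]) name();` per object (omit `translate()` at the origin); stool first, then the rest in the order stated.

stool();
translate([0, 0, 432]) spool();
translate([494, 0, 0]) open_box();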